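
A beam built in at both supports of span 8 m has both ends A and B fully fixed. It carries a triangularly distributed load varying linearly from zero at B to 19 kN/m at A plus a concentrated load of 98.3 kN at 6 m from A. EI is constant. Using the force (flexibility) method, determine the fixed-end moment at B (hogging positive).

Take the two fixed-end moments M_A, M_B as redundants; the released structure is the simple span AB.
Simple-span end rotations at A and B under the given loads:
  at A: triangular load, peak 19: w₀L³/(45EI) = 216.2/EI
  at B: triangular load, peak 19: 7w₀L³/(360EI) = 189.2/EI
  at A: point load 98.3 at a = 6: Pab(L + b)/(6LEI) = 245.8/EI
  at B: point load 98.3 at a = 6: Pab(L + a)/(6LEI) = 344.1/EI
  θ_A0 = 461.9/EI,  θ_B0 = 533.2/EI
Flexibility coefficients: a unit moment at one end gives L/(3EI) there and L/(6EI) at the far end, so f₁₁ = f₂₂ = 2.667/EI and f₁₂ = f₂₁ = 1.333/EI.
Compatibility — zero rotation at each built-in end:
  2.667 M_A + 1.333 M_B = 461.9
  1.333 M_A + 2.667 M_B = 533.2
Solving the pair gives M_A = 97.66 kN·m and M_B = 151.1 kN·m (hogging).

M_B = 151.1 kN·m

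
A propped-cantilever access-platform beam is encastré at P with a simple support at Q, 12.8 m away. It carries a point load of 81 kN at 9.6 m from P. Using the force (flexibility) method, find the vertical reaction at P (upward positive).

Remove the prop at Q; the released (primary) structure is a cantilever built in at P.
Free-end deflection of the primary structure under the applied loading (downward +):
  point load 81 at a = 9.6: Pa²(3L − a)/(6EI) = 35832/EI
Tip deflection under a unit load at Q: L³/(3EI) = 699.1/EI.
The prop prevents deflection at Q: R_Q = δ_0/δ_{QQ} = 35832/699.1 = 51.26 kN.
Vertical equilibrium: R_P = ΣP − R_Q = 81 − 51.26 = 29.74 kN.

R_P = 29.74 kN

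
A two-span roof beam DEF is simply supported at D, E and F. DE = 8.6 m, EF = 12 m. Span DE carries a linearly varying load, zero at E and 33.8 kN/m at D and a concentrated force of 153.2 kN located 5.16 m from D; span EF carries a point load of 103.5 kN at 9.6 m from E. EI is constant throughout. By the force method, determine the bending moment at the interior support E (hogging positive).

M_E = 235.9 kN·m

Release continuity at E by inserting a hinge; the redundant is the internal moment M_E. The primary structure is two simply-supported spans DE and EF.
Discontinuity in slope at E on the released structure — sum the simple-span end rotations:
  span DE: triangular load, peak 33.8: 7w₀L³/(360EI) = 418/EI
  span DE: point load 153.2 at a = 5.16: Pab(L + a)/(6LEI) = 725.2/EI
  span EF: point load 103.5 at a = 9.6: Pab(L + b)/(6LEI) = 476.9/EI
  relative rotation θ_0 = (1143 + 476.9)/EI = 1620/EI
A unit hogging moment at E produces rotation L₁/(3EI) + L₂/(3EI) = 6.867/EI.
Compatibility: M_E·(L₁+L₂)/(3EI) = θ_0, giving M_E = 235.9 kN·m (hogging).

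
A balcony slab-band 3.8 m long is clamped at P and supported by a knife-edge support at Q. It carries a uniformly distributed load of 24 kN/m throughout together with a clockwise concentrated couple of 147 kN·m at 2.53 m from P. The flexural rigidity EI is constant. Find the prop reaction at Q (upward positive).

R_Q = 85.74 kN

Choose R_Q as the redundant. The primary structure is the cantilever fixed at P.
Downward deflection at the released point Q due to the loads:
  UDL 24: wL⁴/(8EI) = 625.5/EI
  clockwise couple 147 at a = 2.53: M₀a(2L − a)/(2EI) = 942.8/EI
  δ_0 = 1568/EI
Flexibility coefficient — unit upward force at Q: δ_{QQ} = L³/(3EI) = 18.29/EI.
Compatibility at Q: δ_0 − R_Q·δ_{QQ} = 0, so R_Q = 1568/18.29 = 85.74 kN.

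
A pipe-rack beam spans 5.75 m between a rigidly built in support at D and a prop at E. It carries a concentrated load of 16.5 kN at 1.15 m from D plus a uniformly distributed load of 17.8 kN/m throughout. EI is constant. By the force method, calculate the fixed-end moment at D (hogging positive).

Take the reaction at E as the redundant and release it; the primary structure is a cantilever fixed at D.
Deflection at E on the released cantilever, summing each load's contribution:
  point load 16.5 at a = 1.15: Pa²(3L − a)/(6EI) = 58.55/EI
  UDL 17.8: wL⁴/(8EI) = 2432/EI
  δ_0 = 2491/EI
Tip deflection under a unit load at E: L³/(3EI) = 63.37/EI.
The prop prevents deflection at E: R_E = δ_0/δ_{EE} = 2491/63.37 = 39.31 kN.
Moment equilibrium about D: M_D = Σ(load moments about D) − R_E·L = 313.2 − 39.31×5.75 = 87.23 kN·m.

M_D = 87.23 kN·m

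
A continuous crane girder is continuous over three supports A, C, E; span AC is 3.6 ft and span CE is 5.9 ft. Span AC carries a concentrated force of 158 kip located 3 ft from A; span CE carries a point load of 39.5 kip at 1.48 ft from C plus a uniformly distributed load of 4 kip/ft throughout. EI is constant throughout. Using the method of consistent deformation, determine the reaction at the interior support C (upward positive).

Release continuity at C by inserting a hinge; the redundant is the internal moment M_C. The primary structure is two simply-supported spans AC and CE.
Rotations at C on the released spans (each span's end-slope, ×1/EI):
  span AC: point load 158 at a = 3: Pab(L + a)/(6LEI) = 86.9/EI
  span CE: point load 39.5 at a = 1.48: Pab(L + b)/(6LEI) = 75.33/EI
  span CE: UDL 4: wL³/(24EI) = 34.23/EI
  relative rotation θ_0 = (86.9 + 109.6)/EI = 196.5/EI
A unit hogging moment at C produces rotation L₁/(3EI) + L₂/(3EI) = 3.167/EI.
Compatibility: M_C·(L₁+L₂)/(3EI) = θ_0, giving M_C = 62.04 kip·ft (hogging).
Span AC, ΣM about A with M_C applied at C: R_C^{AC}·3.6 = 474 + 62.04, so R_C^{AC} = 148.9 kip and R_A = 158 − 148.9 = 9.1 kip.
Span CE, ΣM about E: R_C^{CE}·5.9 = 244.2 + 62.04, so R_C^{CE} = 51.91 kip and R_E = 63.1 − 51.91 = 11.19 kip.
R_C = 148.9 + 51.91 = 200.8 kip.

R_C = 200.8 kip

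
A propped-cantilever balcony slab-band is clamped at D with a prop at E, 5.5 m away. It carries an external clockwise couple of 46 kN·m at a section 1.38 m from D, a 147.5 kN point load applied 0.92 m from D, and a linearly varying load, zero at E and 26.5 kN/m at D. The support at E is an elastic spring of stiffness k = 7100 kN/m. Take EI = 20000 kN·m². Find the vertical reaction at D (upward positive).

R_D = 195.7 kN

Remove the prop at E; the released (primary) structure is a cantilever built in at D.
Primary-structure tip deflection at E by superposition:
  clockwise couple 46 at a = 1.38: M₀a(2L − a)/(2EI) = 305.3/EI
  point load 147.5 at a = 0.92: Pa²(3L − a)/(6EI) = 324.2/EI
  triangular load, peak 26.5 at the fixed end: w₀L⁴/(30EI) = 808.3/EI
  δ_0 = 1438/EI
Flexibility coefficient — unit upward force at E: δ_{EE} = L³/(3EI) = 55.46/EI.
With EI = 20000 kN·m²: δ_0 = 0.071891 m and δ_{EE} = 0.002773 m/kN.
Compatibility — the spring shortens by R_E/k under the reaction it provides: δ_0 − R_E·δ_{EE} = R_E/k. With 1/k = 0.000141 m/kN, R_E = δ_0 / (δ_{EE} + 1/k) = 0.071891 / (0.002773 + 0.000141) = 24.67 kN.
Vertical equilibrium: R_D = ΣP − R_E = 220.4 − 24.67 = 195.7 kN.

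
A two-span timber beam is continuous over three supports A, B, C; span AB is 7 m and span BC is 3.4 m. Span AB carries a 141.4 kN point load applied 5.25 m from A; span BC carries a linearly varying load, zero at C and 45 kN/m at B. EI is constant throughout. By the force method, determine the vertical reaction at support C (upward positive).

Release continuity at B by inserting a hinge; the redundant is the internal moment M_B. The primary structure is two simply-supported spans AB and BC.
End slopes at the hinge B, treating each span as simply supported:
  span AB: point load 141.4 at a = 5.25: Pab(L + a)/(6LEI) = 378.9/EI
  span BC: triangular load, peak 45: w₀L³/(45EI) = 39.3/EI
  relative rotation θ_0 = (378.9 + 39.3)/EI = 418.2/EI
A unit hogging moment at B produces rotation L₁/(3EI) + L₂/(3EI) = 3.467/EI.
Compatibility: M_B·(L₁+L₂)/(3EI) = θ_0, giving M_B = 120.6 kN·m (hogging).
Span BC, ΣM about C: R_B^{BC}·3.4 = 173.4 + 120.6, so R_B^{BC} = 86.48 kN and R_C = 76.5 − 86.48 = -9.982 kN.

R_C = -9.982 kN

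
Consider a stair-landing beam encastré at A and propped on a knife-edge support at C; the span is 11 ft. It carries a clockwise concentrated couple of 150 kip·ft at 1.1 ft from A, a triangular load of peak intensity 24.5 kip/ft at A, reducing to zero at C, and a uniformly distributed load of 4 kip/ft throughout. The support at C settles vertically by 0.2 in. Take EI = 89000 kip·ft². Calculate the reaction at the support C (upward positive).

Choose R_C as the redundant. The primary structure is the cantilever fixed at A.
Downward deflection at the released point C due to the loads:
  clockwise couple 150 at a = 1.1: M₀a(2L − a)/(2EI) = 1724/EI
  triangular load, peak 24.5 at the fixed end: w₀L⁴/(30EI) = 11957/EI
  UDL 4: wL⁴/(8EI) = 7320/EI
  δ_0 = 21002/EI
Flexibility coefficient — unit upward force at C: δ_{CC} = L³/(3EI) = 443.7/EI.
With EI = 89000 kip·ft²: δ_0 = 0.23597 ft and δ_{CC} = 0.004985 ft/kip.
Compatibility — the beam at C must follow the support down by 0.01667 ft: δ_0 − R_C·δ_{CC} = 0.01667, so R_C = (0.23597 − 0.01667)/0.004985 = 43.99 kip.

R_C = 43.99 kip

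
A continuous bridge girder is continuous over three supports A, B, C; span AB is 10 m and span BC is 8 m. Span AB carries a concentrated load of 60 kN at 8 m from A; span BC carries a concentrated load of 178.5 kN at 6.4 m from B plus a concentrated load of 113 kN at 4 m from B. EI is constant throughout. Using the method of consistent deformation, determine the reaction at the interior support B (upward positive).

R_B = 181.7 kN

Take M_B as the redundant. Released structure: two simple spans AB and BC with a hinge at B.
Discontinuity in slope at B on the released structure — sum the simple-span end rotations:
  span AB: point load 60 at a = 8: Pab(L + a)/(6LEI) = 288/EI
  span BC: point load 178.5 at a = 6.4: Pab(L + b)/(6LEI) = 365.6/EI
  span BC: point load 113 at a = 4: Pab(L + b)/(6LEI) = 452/EI
  relative rotation θ_0 = (288 + 817.6)/EI = 1106/EI
A unit hogging moment at B produces rotation L₁/(3EI) + L₂/(3EI) = 6/EI.
Slope continuity at B: θ_0 = M_B·6/EI, so M_B = 1106/6 = 184.3 kN·m (hogging).
Span AB, ΣM about A with M_B applied at B: R_B^{AB}·10 = 480 + 184.3, so R_B^{AB} = 66.43 kN and R_A = 60 − 66.43 = -6.426 kN.
Span BC, ΣM about C: R_B^{BC}·8 = 737.6 + 184.3, so R_B^{BC} = 115.2 kN and R_C = 291.5 − 115.2 = 176.3 kN.
R_B = 66.43 + 115.2 = 181.7 kN.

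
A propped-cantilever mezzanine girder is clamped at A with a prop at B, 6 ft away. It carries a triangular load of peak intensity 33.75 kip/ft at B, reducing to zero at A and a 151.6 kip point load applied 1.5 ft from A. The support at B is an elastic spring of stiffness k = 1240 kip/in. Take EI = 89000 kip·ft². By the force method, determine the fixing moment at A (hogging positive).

M_A = 251.7 kip·ft

Take the reaction at B as the redundant and release it; the primary structure is a cantilever fixed at A.
Deflection at B on the released cantilever, summing each load's contribution:
  triangular load, peak 33.75 at the free end: 11w₀L⁴/(120EI) = 4010/EI
  point load 151.6 at a = 1.5: Pa²(3L − a)/(6EI) = 938/EI
  δ_0 = 4948/EI
Flexibility coefficient — unit upward force at B: δ_{BB} = L³/(3EI) = 72/EI.
With EI = 89000 kip·ft²: δ_0 = 0.05559 ft and δ_{BB} = 0.000809 ft/kip.
Compatibility — the spring shortens by R_B/k under the reaction it provides: δ_0 − R_B·δ_{BB} = R_B/k. With 1/k = 1/(1240×12) ft/kip = 0.000067 ft/kip, R_B = δ_0 / (δ_{BB} + 1/k) = 0.05559 / (0.000809 + 0.000067) = 63.45 kip.
Moment equilibrium about A: M_A = Σ(load moments about A) − R_B·L = 632.4 − 63.45×6 = 251.7 kip·ft.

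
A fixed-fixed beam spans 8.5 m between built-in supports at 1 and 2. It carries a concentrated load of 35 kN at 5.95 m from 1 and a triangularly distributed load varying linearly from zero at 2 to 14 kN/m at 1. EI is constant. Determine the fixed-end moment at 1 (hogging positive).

Release both end moments; the primary structure is a simply-supported span 12 with redundants M_1 and M_2.
Simple-span end rotations at 1 and 2 under the given loads:
  at 1: point load 35 at a = 5.95: Pab(L + b)/(6LEI) = 115.1/EI
  at 2: point load 35 at a = 5.95: Pab(L + a)/(6LEI) = 150.5/EI
  at 1: triangular load, peak 14: w₀L³/(45EI) = 191.1/EI
  at 2: triangular load, peak 14: 7w₀L³/(360EI) = 167.2/EI
  θ_10 = 306.1/EI,  θ_20 = 317.6/EI
Flexibility coefficients: a unit moment at one end gives L/(3EI) there and L/(6EI) at the far end, so f₁₁ = f₂₂ = 2.833/EI and f₁₂ = f₂₁ = 1.417/EI.
Compatibility — zero rotation at each built-in end:
  2.833 M_1 + 1.417 M_2 = 306.1
  1.417 M_1 + 2.833 M_2 = 317.6
Solving the pair gives M_1 = 69.32 kN·m and M_2 = 77.45 kN·m (hogging).

M_1 = 69.32 kN·m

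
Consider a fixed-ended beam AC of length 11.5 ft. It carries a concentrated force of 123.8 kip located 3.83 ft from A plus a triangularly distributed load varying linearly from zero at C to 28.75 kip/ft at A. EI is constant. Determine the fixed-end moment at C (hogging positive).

Release both end moments; the primary structure is a simply-supported span AC with redundants M_A and M_C.
End rotations of the released simple span under the applied load (×1/EI):
  at A: point load 123.8 at a = 3.83: Pab(L + b)/(6LEI) = 1010/EI
  at C: point load 123.8 at a = 3.83: Pab(L + a)/(6LEI) = 808/EI
  at A: triangular load, peak 28.75: w₀L³/(45EI) = 971.7/EI
  at C: triangular load, peak 28.75: 7w₀L³/(360EI) = 850.2/EI
  θ_A0 = 1982/EI,  θ_C0 = 1658/EI
Flexibility coefficients: a unit moment at one end gives L/(3EI) there and L/(6EI) at the far end, so f₁₁ = f₂₂ = 3.833/EI and f₁₂ = f₂₁ = 1.917/EI.
Compatibility — zero rotation at each built-in end:
  3.833 M_A + 1.917 M_C = 1982
  1.917 M_A + 3.833 M_C = 1658
Solving the pair gives M_A = 401 kip·ft and M_C = 232.1 kip·ft (hogging).

M_C = 232.1 kip·ft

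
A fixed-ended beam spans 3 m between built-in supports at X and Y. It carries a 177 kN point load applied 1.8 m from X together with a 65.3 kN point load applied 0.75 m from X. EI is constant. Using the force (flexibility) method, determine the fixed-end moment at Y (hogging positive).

M_Y = 85.65 kN·m

Take the two fixed-end moments M_X, M_Y as redundants; the released structure is the simple span XY.
End rotations of the released simple span under the applied load (×1/EI):
  at X: point load 177 at a = 1.8: Pab(L + b)/(6LEI) = 89.21/EI
  at Y: point load 177 at a = 1.8: Pab(L + a)/(6LEI) = 102/EI
  at X: point load 65.3 at a = 0.75: Pab(L + b)/(6LEI) = 32.14/EI
  at Y: point load 65.3 at a = 0.75: Pab(L + a)/(6LEI) = 22.96/EI
  θ_X0 = 121.3/EI,  θ_Y0 = 124.9/EI
Flexibility coefficients: a unit moment at one end gives L/(3EI) there and L/(6EI) at the far end, so f₁₁ = f₂₂ = 1/EI and f₁₂ = f₂₁ = 0.5/EI.
Compatibility — zero rotation at each built-in end:
  1 M_X + 0.5 M_Y = 121.3
  0.5 M_X + 1 M_Y = 124.9
Solving the pair gives M_X = 78.52 kN·m and M_Y = 85.65 kN·m (hogging).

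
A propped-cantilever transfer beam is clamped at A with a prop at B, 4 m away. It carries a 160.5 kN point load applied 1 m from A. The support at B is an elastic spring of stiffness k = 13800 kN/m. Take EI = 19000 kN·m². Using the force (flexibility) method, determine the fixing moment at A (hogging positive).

M_A = 108.7 kN·m

Remove the prop at B; the released (primary) structure is a cantilever built in at A.
Deflection at B on the released cantilever, summing each load's contribution:
  point load 160.5 at a = 1: Pa²(3L − a)/(6EI) = 294.2/EI
Tip deflection under a unit load at B: L³/(3EI) = 21.33/EI.
With EI = 19000 kN·m²: δ_0 = 0.015487 m and δ_{BB} = 0.001123 m/kN.
Compatibility — the spring shortens by R_B/k under the reaction it provides: δ_0 − R_B·δ_{BB} = R_B/k. With 1/k = 0.000072 m/kN, R_B = δ_0 / (δ_{BB} + 1/k) = 0.015487 / (0.001123 + 0.000072) = 12.96 kN.
Moment equilibrium about A: M_A = Σ(load moments about A) − R_B·L = 160.5 − 12.96×4 = 108.7 kN·m.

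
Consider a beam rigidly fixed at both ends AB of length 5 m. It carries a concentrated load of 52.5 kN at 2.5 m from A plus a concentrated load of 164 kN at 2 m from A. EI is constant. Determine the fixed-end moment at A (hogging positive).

Take the two fixed-end moments M_A, M_B as redundants; the released structure is the simple span AB.
On the primary (simply-supported) span, the end slopes from the loading are:
  at A: point load 52.5 at a = 2.5: Pab(L + b)/(6LEI) = 82.03/EI
  at B: point load 52.5 at a = 2.5: Pab(L + a)/(6LEI) = 82.03/EI
  at A: point load 164 at a = 2: Pab(L + b)/(6LEI) = 262.4/EI
  at B: point load 164 at a = 2: Pab(L + a)/(6LEI) = 229.6/EI
  θ_A0 = 344.4/EI,  θ_B0 = 311.6/EI
Flexibility coefficients: a unit moment at one end gives L/(3EI) there and L/(6EI) at the far end, so f₁₁ = f₂₂ = 1.667/EI and f₁₂ = f₂₁ = 0.8333/EI.
Compatibility — zero rotation at each built-in end:
  1.667 M_A + 0.8333 M_B = 344.4
  0.8333 M_A + 1.667 M_B = 311.6
Solving the pair gives M_A = 150.9 kN·m and M_B = 111.5 kN·m (hogging).

M_A = 150.9 kN·m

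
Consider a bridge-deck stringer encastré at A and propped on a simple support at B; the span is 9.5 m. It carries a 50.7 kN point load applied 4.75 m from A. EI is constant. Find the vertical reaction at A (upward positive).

Release the roller at B. Primary structure: cantilever fixed at A.
Free-end deflection of the primary structure under the applied loading (downward +):
  point load 50.7 at a = 4.75: Pa²(3L − a)/(6EI) = 4528/EI
Tip deflection under a unit load at B: L³/(3EI) = 285.8/EI.
Compatibility at B: δ_0 − R_B·δ_{BB} = 0, so R_B = 4528/285.8 = 15.84 kN.
Vertical equilibrium: R_A = ΣP − R_B = 50.7 − 15.84 = 34.86 kN.

R_A = 34.86 kN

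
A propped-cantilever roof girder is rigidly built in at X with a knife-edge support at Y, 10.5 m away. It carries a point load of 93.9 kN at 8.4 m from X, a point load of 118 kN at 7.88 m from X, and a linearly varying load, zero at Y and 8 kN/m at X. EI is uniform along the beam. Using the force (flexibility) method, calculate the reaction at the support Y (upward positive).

Release the roller at Y. Primary structure: cantilever fixed at X.
Free-end deflection of the primary structure under the applied loading (downward +):
  point load 93.9 at a = 8.4: Pa²(3L − a)/(6EI) = 25508/EI
  point load 118 at a = 7.88: Pa²(3L − a)/(6EI) = 28845/EI
  triangular load, peak 8 at the fixed end: w₀L⁴/(30EI) = 3241/EI
  δ_0 = 57594/EI
Flexibility coefficient — unit upward force at Y: δ_{YY} = L³/(3EI) = 385.9/EI.
Compatibility at Y: δ_0 − R_Y·δ_{YY} = 0, so R_Y = 57594/385.9 = 149.3 kN.

R_Y = 149.3 kN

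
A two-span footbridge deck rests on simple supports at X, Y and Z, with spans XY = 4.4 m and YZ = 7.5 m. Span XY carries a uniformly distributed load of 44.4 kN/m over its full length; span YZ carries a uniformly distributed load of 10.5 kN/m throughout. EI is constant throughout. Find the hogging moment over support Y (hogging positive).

Take M_Y as the redundant. Released structure: two simple spans XY and YZ with a hinge at Y.
Discontinuity in slope at Y on the released structure — sum the simple-span end rotations:
  span XY: UDL 44.4: wL³/(24EI) = 157.6/EI
  span YZ: UDL 10.5: wL³/(24EI) = 184.6/EI
  relative rotation θ_0 = (157.6 + 184.6)/EI = 342.2/EI
A unit hogging moment at Y produces rotation L₁/(3EI) + L₂/(3EI) = 3.967/EI.
Slope continuity at Y: θ_0 = M_Y·3.967/EI, so M_Y = 342.2/3.967 = 86.26 kN·m (hogging).

M_Y = 86.26 kN·m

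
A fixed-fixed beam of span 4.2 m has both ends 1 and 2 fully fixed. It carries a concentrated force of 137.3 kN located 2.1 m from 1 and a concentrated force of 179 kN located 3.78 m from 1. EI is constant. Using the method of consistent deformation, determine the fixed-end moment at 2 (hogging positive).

M_2 = 133 kN·m

Take the two fixed-end moments M_1, M_2 as redundants; the released structure is the simple span 12.
On the primary (simply-supported) span, the end slopes from the loading are:
  at 1: point load 137.3 at a = 2.1: Pab(L + b)/(6LEI) = 151.4/EI
  at 2: point load 137.3 at a = 2.1: Pab(L + a)/(6LEI) = 151.4/EI
  at 1: point load 179 at a = 3.78: Pab(L + b)/(6LEI) = 52.1/EI
  at 2: point load 179 at a = 3.78: Pab(L + a)/(6LEI) = 89.99/EI
  θ_10 = 203.5/EI,  θ_20 = 241.4/EI
Flexibility coefficients: a unit moment at one end gives L/(3EI) there and L/(6EI) at the far end, so f₁₁ = f₂₂ = 1.4/EI and f₁₂ = f₂₁ = 0.7/EI.
Compatibility — zero rotation at each built-in end:
  1.4 M_1 + 0.7 M_2 = 203.5
  0.7 M_1 + 1.4 M_2 = 241.4
Solving the pair gives M_1 = 78.85 kN·m and M_2 = 133 kN·m (hogging).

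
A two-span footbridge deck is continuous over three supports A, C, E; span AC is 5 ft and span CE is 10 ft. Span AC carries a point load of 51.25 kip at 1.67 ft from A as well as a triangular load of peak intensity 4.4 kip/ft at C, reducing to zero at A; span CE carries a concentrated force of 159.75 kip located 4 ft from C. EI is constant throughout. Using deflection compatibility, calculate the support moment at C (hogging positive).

M_C = 219.6 kip·ft

Take M_C as the redundant. Released structure: two simple spans AC and CE with a hinge at C.
End slopes at the hinge C, treating each span as simply supported:
  span AC: point load 51.25 at a = 1.67: Pab(L + a)/(6LEI) = 63.37/EI
  span AC: triangular load, peak 4.4: w₀L³/(45EI) = 12.22/EI
  span CE: point load 159.75 at a = 4: Pab(L + b)/(6LEI) = 1022/EI
  relative rotation θ_0 = (75.59 + 1022)/EI = 1098/EI
A unit hogging moment at C produces rotation L₁/(3EI) + L₂/(3EI) = 5/EI.
Compatibility: M_C·(L₁+L₂)/(3EI) = θ_0, giving M_C = 219.6 kip·ft (hogging).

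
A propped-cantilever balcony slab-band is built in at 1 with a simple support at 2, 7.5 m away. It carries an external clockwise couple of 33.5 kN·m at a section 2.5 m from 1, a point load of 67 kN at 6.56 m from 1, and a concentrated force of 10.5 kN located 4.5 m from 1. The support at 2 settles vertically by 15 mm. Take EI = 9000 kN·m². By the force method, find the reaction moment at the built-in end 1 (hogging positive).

Take the reaction at 2 as the redundant and release it; the primary structure is a cantilever fixed at 1.
Primary-structure tip deflection at 2 by superposition:
  clockwise couple 33.5 at a = 2.5: M₀a(2L − a)/(2EI) = 523.4/EI
  point load 67 at a = 6.56: Pa²(3L − a)/(6EI) = 7660/EI
  point load 10.5 at a = 4.5: Pa²(3L − a)/(6EI) = 637.9/EI
  δ_0 = 8821/EI
Flexibility coefficient — unit upward force at 2: δ_{22} = L³/(3EI) = 140.6/EI.
With EI = 9000 kN·m²: δ_0 = 0.98013 m and δ_{22} = 0.015625 m/kN.
Compatibility — the beam at 2 must follow the support down by 0.015 m: δ_0 − R_2·δ_{22} = 0.015, so R_2 = (0.98013 − 0.015)/0.015625 = 61.77 kN.
Moment equilibrium about 1: M_1 = Σ(load moments about 1) − R_2·L = 520.3 − 61.77×7.5 = 57.01 kN·m.

M_1 = 57.01 kN·m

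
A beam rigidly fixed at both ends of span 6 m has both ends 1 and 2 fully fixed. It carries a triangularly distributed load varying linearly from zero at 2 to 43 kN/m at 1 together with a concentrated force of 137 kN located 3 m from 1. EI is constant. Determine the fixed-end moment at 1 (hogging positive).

M_1 = 180.2 kN·m

Release both end moments; the primary structure is a simply-supported span 12 with redundants M_1 and M_2.
Simple-span end rotations at 1 and 2 under the given loads:
  at 1: triangular load, peak 43: w₀L³/(45EI) = 206.4/EI
  at 2: triangular load, peak 43: 7w₀L³/(360EI) = 180.6/EI
  at 1: point load 137 at a = 3: Pab(L + b)/(6LEI) = 308.2/EI
  at 2: point load 137 at a = 3: Pab(L + a)/(6LEI) = 308.2/EI
  θ_10 = 514.6/EI,  θ_20 = 488.9/EI
Flexibility coefficients: a unit moment at one end gives L/(3EI) there and L/(6EI) at the far end, so f₁₁ = f₂₂ = 2/EI and f₁₂ = f₂₁ = 1/EI.
Compatibility — zero rotation at each built-in end:
  2 M_1 + 1 M_2 = 514.6
  1 M_1 + 2 M_2 = 488.9
Solving the pair gives M_1 = 180.2 kN·m and M_2 = 154.3 kN·m (hogging).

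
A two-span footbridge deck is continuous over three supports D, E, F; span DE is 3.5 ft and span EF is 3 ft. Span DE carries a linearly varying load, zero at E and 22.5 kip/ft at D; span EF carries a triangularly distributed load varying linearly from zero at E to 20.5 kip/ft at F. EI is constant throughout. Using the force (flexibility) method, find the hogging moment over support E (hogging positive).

M_E = 13.62 kip·ft

Take M_E as the redundant. Released structure: two simple spans DE and EF with a hinge at E.
End slopes at the hinge E, treating each span as simply supported:
  span DE: triangular load, peak 22.5: 7w₀L³/(360EI) = 18.76/EI
  span EF: triangular load, peak 20.5: 7w₀L³/(360EI) = 10.76/EI
  relative rotation θ_0 = (18.76 + 10.76)/EI = 29.52/EI
A unit hogging moment at E produces rotation L₁/(3EI) + L₂/(3EI) = 2.167/EI.
Compatibility: M_E·(L₁+L₂)/(3EI) = θ_0, giving M_E = 13.62 kip·ft (hogging).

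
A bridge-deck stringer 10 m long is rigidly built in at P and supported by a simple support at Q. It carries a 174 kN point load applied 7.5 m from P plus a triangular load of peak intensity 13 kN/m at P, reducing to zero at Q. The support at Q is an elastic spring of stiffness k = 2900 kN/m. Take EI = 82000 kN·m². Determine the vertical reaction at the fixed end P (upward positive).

Choose R_Q as the redundant. The primary structure is the cantilever fixed at P.
Downward deflection at the released point Q due to the loads:
  point load 174 at a = 7.5: Pa²(3L − a)/(6EI) = 36703/EI
  triangular load, peak 13 at the fixed end: w₀L⁴/(30EI) = 4333/EI
  δ_0 = 41036/EI
Flexibility coefficient — unit upward force at Q: δ_{QQ} = L³/(3EI) = 333.3/EI.
With EI = 82000 kN·m²: δ_0 = 0.50044 m and δ_{QQ} = 0.004065 m/kN.
Compatibility — the spring shortens by R_Q/k under the reaction it provides: δ_0 − R_Q·δ_{QQ} = R_Q/k. With 1/k = 0.000345 m/kN, R_Q = δ_0 / (δ_{QQ} + 1/k) = 0.50044 / (0.004065 + 0.000345) = 113.5 kN.
Vertical equilibrium: R_P = ΣP − R_Q = 239 − 113.5 = 125.5 kN.

R_P = 125.5 kN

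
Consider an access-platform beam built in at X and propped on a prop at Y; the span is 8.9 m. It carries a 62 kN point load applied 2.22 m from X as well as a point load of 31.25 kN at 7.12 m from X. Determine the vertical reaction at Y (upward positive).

R_Y = 27.31 kN

Release the roller at Y. Primary structure: cantilever fixed at X.
Free-end deflection of the primary structure under the applied loading (downward +):
  point load 62 at a = 2.22: Pa²(3L − a)/(6EI) = 1247/EI
  point load 31.25 at a = 7.12: Pa²(3L − a)/(6EI) = 5170/EI
  δ_0 = 6416/EI
Flexibility coefficient — unit upward force at Y: δ_{YY} = L³/(3EI) = 235/EI.
Compatibility at Y: δ_0 − R_Y·δ_{YY} = 0, so R_Y = 6416/235 = 27.31 kN.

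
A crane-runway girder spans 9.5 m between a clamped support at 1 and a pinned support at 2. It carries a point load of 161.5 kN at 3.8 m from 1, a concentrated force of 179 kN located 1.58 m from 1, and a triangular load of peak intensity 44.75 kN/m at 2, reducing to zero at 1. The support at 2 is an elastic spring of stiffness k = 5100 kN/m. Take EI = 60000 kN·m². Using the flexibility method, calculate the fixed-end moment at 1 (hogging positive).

Take the reaction at 2 as the redundant and release it; the primary structure is a cantilever fixed at 1.
Downward deflection at the released point 2 due to the loads:
  point load 161.5 at a = 3.8: Pa²(3L − a)/(6EI) = 9600/EI
  point load 179 at a = 1.58: Pa²(3L − a)/(6EI) = 2005/EI
  triangular load, peak 44.75 at the free end: 11w₀L⁴/(120EI) = 33412/EI
  δ_0 = 45017/EI
Tip deflection under a unit load at 2: L³/(3EI) = 285.8/EI.
With EI = 60000 kN·m²: δ_0 = 0.75028 m and δ_{22} = 0.004763 m/kN.
Compatibility — the spring shortens by R_2/k under the reaction it provides: δ_0 − R_2·δ_{22} = R_2/k. With 1/k = 0.000196 m/kN, R_2 = δ_0 / (δ_{22} + 1/k) = 0.75028 / (0.004763 + 0.000196) = 151.3 kN.
Moment equilibrium about 1: M_1 = Σ(load moments about 1) − R_2·L = 2243 − 151.3×9.5 = 805.5 kN·m.

M_1 = 805.5 kN·m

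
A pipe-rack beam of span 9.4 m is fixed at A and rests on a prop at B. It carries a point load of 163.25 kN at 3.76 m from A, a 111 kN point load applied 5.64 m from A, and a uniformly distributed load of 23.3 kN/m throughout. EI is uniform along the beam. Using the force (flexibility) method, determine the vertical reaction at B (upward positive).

R_B = 164 kN

Release the roller at B. Primary structure: cantilever fixed at A.
Primary-structure tip deflection at B by superposition:
  point load 163.25 at a = 3.76: Pa²(3L − a)/(6EI) = 9401/EI
  point load 111 at a = 5.64: Pa²(3L − a)/(6EI) = 13276/EI
  UDL 23.3: wL⁴/(8EI) = 22739/EI
  δ_0 = 45416/EI
Flexibility coefficient — unit upward force at B: δ_{BB} = L³/(3EI) = 276.9/EI.
Compatibility at B: δ_0 − R_B·δ_{BB} = 0, so R_B = 45416/276.9 = 164 kN.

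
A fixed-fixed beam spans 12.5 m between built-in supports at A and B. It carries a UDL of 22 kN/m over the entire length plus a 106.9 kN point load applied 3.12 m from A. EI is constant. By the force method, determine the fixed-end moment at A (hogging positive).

M_A = 474.3 kN·m

Take the two fixed-end moments M_A, M_B as redundants; the released structure is the simple span AB.
End rotations of the released simple span under the applied load (×1/EI):
  at A: UDL 22: wL³/(24EI) = 1790/EI
  at B: UDL 22: wL³/(24EI) = 1790/EI
  at A: point load 106.9 at a = 3.12: Pab(L + b)/(6LEI) = 912.7/EI
  at B: point load 106.9 at a = 3.12: Pab(L + a)/(6LEI) = 651.6/EI
  θ_A0 = 2703/EI,  θ_B0 = 2442/EI
Flexibility coefficients: a unit moment at one end gives L/(3EI) there and L/(6EI) at the far end, so f₁₁ = f₂₂ = 4.167/EI and f₁₂ = f₂₁ = 2.083/EI.
Compatibility — zero rotation at each built-in end:
  4.167 M_A + 2.083 M_B = 2703
  2.083 M_A + 4.167 M_B = 2442
Solving the pair gives M_A = 474.3 kN·m and M_B = 348.9 kN·m (hogging).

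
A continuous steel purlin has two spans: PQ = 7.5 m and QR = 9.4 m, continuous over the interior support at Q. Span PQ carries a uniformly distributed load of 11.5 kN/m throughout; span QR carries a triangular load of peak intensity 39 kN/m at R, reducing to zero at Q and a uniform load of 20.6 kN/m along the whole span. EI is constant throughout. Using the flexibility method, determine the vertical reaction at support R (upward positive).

R_R = 189.8 kN

Release continuity at Q by inserting a hinge; the redundant is the internal moment M_Q. The primary structure is two simply-supported spans PQ and QR.
Discontinuity in slope at Q on the released structure — sum the simple-span end rotations:
  span PQ: UDL 11.5: wL³/(24EI) = 202.1/EI
  span QR: triangular load, peak 39: 7w₀L³/(360EI) = 629.9/EI
  span QR: UDL 20.6: wL³/(24EI) = 712.9/EI
  relative rotation θ_0 = (202.1 + 1343)/EI = 1545/EI
A unit hogging moment at Q produces rotation L₁/(3EI) + L₂/(3EI) = 5.633/EI.
Compatibility: M_Q·(L₁+L₂)/(3EI) = θ_0, giving M_Q = 274.2 kN·m (hogging).
Span QR, ΣM about R: R_Q^{QR}·9.4 = 1484 + 274.2, so R_Q^{QR} = 187.1 kN and R_R = 376.9 − 187.1 = 189.8 kN.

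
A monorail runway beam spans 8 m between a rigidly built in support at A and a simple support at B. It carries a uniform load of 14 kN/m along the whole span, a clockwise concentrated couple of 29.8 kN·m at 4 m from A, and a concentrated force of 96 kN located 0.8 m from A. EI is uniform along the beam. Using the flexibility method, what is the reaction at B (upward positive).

Release the roller at B. Primary structure: cantilever fixed at A.
Downward deflection at the released point B due to the loads:
  UDL 14: wL⁴/(8EI) = 7168/EI
  clockwise couple 29.8 at a = 4: M₀a(2L − a)/(2EI) = 715.2/EI
  point load 96 at a = 0.8: Pa²(3L − a)/(6EI) = 237.6/EI
  δ_0 = 8121/EI
Flexibility coefficient — unit upward force at B: δ_{BB} = L³/(3EI) = 170.7/EI.
The prop prevents deflection at B: R_B = δ_0/δ_{BB} = 8121/170.7 = 47.58 kN.

R_B = 47.58 kN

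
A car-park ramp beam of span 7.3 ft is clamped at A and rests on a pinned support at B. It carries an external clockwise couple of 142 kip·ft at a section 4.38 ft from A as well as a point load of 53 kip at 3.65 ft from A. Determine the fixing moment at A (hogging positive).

Take the reaction at B as the redundant and release it; the primary structure is a cantilever fixed at A.
Primary-structure tip deflection at B by superposition:
  clockwise couple 142 at a = 4.38: M₀a(2L − a)/(2EI) = 3178/EI
  point load 53 at a = 3.65: Pa²(3L − a)/(6EI) = 2148/EI
  δ_0 = 5326/EI
Flexibility coefficient — unit upward force at B: δ_{BB} = L³/(3EI) = 129.7/EI.
Compatibility at B: δ_0 − R_B·δ_{BB} = 0, so R_B = 5326/129.7 = 41.07 kip.
Moment equilibrium about A: M_A = Σ(load moments about A) − R_B·L = 335.4 − 41.07×7.3 = 35.62 kip·ft.

M_A = 35.62 kip·ft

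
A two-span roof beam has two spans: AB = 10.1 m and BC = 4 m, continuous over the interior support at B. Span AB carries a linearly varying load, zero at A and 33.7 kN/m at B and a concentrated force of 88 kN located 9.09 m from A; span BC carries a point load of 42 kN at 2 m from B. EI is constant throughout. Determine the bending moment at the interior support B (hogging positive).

M_B = 227.5 kN·m

Release continuity at B by inserting a hinge; the redundant is the internal moment M_B. The primary structure is two simply-supported spans AB and BC.
Discontinuity in slope at B on the released structure — sum the simple-span end rotations:
  span AB: triangular load, peak 33.7: w₀L³/(45EI) = 771.6/EI
  span AB: point load 88 at a = 9.09: Pab(L + a)/(6LEI) = 255.8/EI
  span BC: point load 42 at a = 2: Pab(L + b)/(6LEI) = 42/EI
  relative rotation θ_0 = (1027 + 42)/EI = 1069/EI
A unit hogging moment at B produces rotation L₁/(3EI) + L₂/(3EI) = 4.7/EI.
Compatibility: M_B·(L₁+L₂)/(3EI) = θ_0, giving M_B = 227.5 kN·m (hogging).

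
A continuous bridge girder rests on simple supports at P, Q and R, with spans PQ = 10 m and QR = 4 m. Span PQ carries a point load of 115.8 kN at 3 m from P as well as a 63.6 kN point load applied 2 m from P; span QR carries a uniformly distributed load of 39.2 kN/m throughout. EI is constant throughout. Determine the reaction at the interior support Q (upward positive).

R_Q = 188.5 kN

Insert a hinge at Q; M_Q is the redundant, and each span becomes simply supported.
Rotations at Q on the released spans (each span's end-slope, ×1/EI):
  span PQ: point load 115.8 at a = 3: Pab(L + a)/(6LEI) = 526.9/EI
  span PQ: point load 63.6 at a = 2: Pab(L + a)/(6LEI) = 203.5/EI
  span QR: UDL 39.2: wL³/(24EI) = 104.5/EI
  relative rotation θ_0 = (730.4 + 104.5)/EI = 834.9/EI
A unit hogging moment at Q produces rotation L₁/(3EI) + L₂/(3EI) = 4.667/EI.
Slope continuity at Q: θ_0 = M_Q·4.667/EI, so M_Q = 834.9/4.667 = 178.9 kN·m (hogging).
Span PQ, ΣM about P with M_Q applied at Q: R_Q^{PQ}·10 = 474.6 + 178.9, so R_Q^{PQ} = 65.35 kN and R_P = 179.4 − 65.35 = 114 kN.
Span QR, ΣM about R: R_Q^{QR}·4 = 313.6 + 178.9, so R_Q^{QR} = 123.1 kN and R_R = 156.8 − 123.1 = 33.67 kN.
R_Q = 65.35 + 123.1 = 188.5 kN.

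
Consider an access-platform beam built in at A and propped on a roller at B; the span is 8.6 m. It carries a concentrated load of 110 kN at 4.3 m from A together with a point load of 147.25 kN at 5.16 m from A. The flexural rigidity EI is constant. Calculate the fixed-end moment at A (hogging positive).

M_A = 390.1 kN·m

Remove the prop at B; the released (primary) structure is a cantilever built in at A.
Deflection at B on the released cantilever, summing each load's contribution:
  point load 110 at a = 4.3: Pa²(3L − a)/(6EI) = 7288/EI
  point load 147.25 at a = 5.16: Pa²(3L − a)/(6EI) = 13487/EI
  δ_0 = 20775/EI
Tip deflection under a unit load at B: L³/(3EI) = 212/EI.
Compatibility at B: δ_0 − R_B·δ_{BB} = 0, so R_B = 20775/212 = 97.99 kN.
Moment equilibrium about A: M_A = Σ(load moments about A) − R_B·L = 1233 − 97.99×8.6 = 390.1 kN·m.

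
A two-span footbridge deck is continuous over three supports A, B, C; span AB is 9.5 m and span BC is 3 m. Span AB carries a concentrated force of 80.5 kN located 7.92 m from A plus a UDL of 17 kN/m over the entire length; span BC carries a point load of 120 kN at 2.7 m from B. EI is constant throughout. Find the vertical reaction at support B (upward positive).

R_B = 258.1 kN

Release continuity at B by inserting a hinge; the redundant is the internal moment M_B. The primary structure is two simply-supported spans AB and BC.
Discontinuity in slope at B on the released structure — sum the simple-span end rotations:
  span AB: point load 80.5 at a = 7.92: Pab(L + a)/(6LEI) = 307.9/EI
  span AB: UDL 17: wL³/(24EI) = 607.3/EI
  span BC: point load 120 at a = 2.7: Pab(L + b)/(6LEI) = 17.82/EI
  relative rotation θ_0 = (915.2 + 17.82)/EI = 933/EI
A unit hogging moment at B produces rotation L₁/(3EI) + L₂/(3EI) = 4.167/EI.
Compatibility: M_B·(L₁+L₂)/(3EI) = θ_0, giving M_B = 223.9 kN·m (hogging).
Span AB, ΣM about A with M_B applied at B: R_B^{AB}·9.5 = 1405 + 223.9, so R_B^{AB} = 171.4 kN and R_A = 242 − 171.4 = 70.57 kN.
Span BC, ΣM about C: R_B^{BC}·3 = 36 + 223.9, so R_B^{BC} = 86.64 kN and R_C = 120 − 86.64 = 33.36 kN.
R_B = 171.4 + 86.64 = 258.1 kN.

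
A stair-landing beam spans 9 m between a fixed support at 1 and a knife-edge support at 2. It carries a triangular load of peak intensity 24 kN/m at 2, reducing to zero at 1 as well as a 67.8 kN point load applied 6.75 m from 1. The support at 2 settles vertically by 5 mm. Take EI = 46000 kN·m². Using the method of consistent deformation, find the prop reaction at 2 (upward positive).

Release the roller at 2. Primary structure: cantilever fixed at 1.
Deflection at 2 on the released cantilever, summing each load's contribution:
  triangular load, peak 24 at the free end: 11w₀L⁴/(120EI) = 14434/EI
  point load 67.8 at a = 6.75: Pa²(3L − a)/(6EI) = 10426/EI
  δ_0 = 24860/EI
Tip deflection under a unit load at 2: L³/(3EI) = 243/EI.
With EI = 46000 kN·m²: δ_0 = 0.54044 m and δ_{22} = 0.005283 m/kN.
Compatibility — the beam at 2 must follow the support down by 0.005 m: δ_0 − R_2·δ_{22} = 0.005, so R_2 = (0.54044 − 0.005)/0.005283 = 101.4 kN.

R_2 = 101.4 kN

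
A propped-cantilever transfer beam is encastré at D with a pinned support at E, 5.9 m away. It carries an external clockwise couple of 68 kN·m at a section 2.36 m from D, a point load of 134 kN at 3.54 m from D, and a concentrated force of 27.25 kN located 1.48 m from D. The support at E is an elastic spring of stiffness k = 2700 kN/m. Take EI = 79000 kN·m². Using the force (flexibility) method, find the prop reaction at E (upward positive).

Take the reaction at E as the redundant and release it; the primary structure is a cantilever fixed at D.
Primary-structure tip deflection at E by superposition:
  clockwise couple 68 at a = 2.36: M₀a(2L − a)/(2EI) = 757.5/EI
  point load 134 at a = 3.54: Pa²(3L − a)/(6EI) = 3963/EI
  point load 27.25 at a = 1.48: Pa²(3L − a)/(6EI) = 161.4/EI
  δ_0 = 4882/EI
Tip deflection under a unit load at E: L³/(3EI) = 68.46/EI.
With EI = 79000 kN·m²: δ_0 = 0.061795 m and δ_{EE} = 0.000867 m/kN.
Compatibility — the spring shortens by R_E/k under the reaction it provides: δ_0 − R_E·δ_{EE} = R_E/k. With 1/k = 0.00037 m/kN, R_E = δ_0 / (δ_{EE} + 1/k) = 0.061795 / (0.000867 + 0.00037) = 49.96 kN.

R_E = 49.96 kN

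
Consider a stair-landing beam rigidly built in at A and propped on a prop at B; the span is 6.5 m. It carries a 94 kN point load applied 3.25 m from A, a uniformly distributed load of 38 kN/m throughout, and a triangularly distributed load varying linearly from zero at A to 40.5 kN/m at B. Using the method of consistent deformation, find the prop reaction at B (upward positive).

R_B = 194.4 kN

Choose R_B as the redundant. The primary structure is the cantilever fixed at A.
Free-end deflection of the primary structure under the applied loading (downward +):
  point load 94 at a = 3.25: Pa²(3L − a)/(6EI) = 2689/EI
  UDL 38: wL⁴/(8EI) = 8479/EI
  triangular load, peak 40.5 at the free end: 11w₀L⁴/(120EI) = 6627/EI
  δ_0 = 17795/EI
Tip deflection under a unit load at B: L³/(3EI) = 91.54/EI.
Compatibility at B: δ_0 − R_B·δ_{BB} = 0, so R_B = 17795/91.54 = 194.4 kN.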